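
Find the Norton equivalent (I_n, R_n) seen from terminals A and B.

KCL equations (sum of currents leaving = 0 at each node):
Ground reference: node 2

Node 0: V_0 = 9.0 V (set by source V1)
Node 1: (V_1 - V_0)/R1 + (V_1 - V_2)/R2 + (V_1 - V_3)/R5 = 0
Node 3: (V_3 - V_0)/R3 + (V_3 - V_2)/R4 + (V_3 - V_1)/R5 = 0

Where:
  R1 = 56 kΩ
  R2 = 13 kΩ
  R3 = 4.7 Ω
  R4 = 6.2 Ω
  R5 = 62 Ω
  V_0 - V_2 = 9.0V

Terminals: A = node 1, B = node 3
Find the Thévenin equivalent first; then I_n = V_th/R_th and R_n = R_th.
Step 1 — V_th is the open-circuit voltage V_A - V_B (nothing connected across the terminals).
Nodal analysis, taking node 2 as the 0 V reference.
Source V1 fixes V_0 = 9 V.
KCL at each unknown node (sum of currents leaving = 0; resistances in Ω):
  Node 1: (V_1 - 9)/56000 + (V_1 - 0)/13000 + (V_1 - V_3)/62 = 0
  Node 3: (V_3 - 9)/4.7 + (V_3 - 0)/6.2 + (V_3 - V_1)/62 = 0
Collecting terms (coefficients in siemens):
  0.01622·V_1 - 0.01613·V_3 = 0.0001607
  0.3902·V_3 - 0.01613·V_1 = 1.915
Determinant D = (0.01622)(0.3902) - (-0.01613)(-0.01613) = 0.00607
V_1 = [(0.0001607)(0.3902) - (-0.01613)(1.915)]/D = 5.098 V
V_3 = [(0.01622)(1.915) - (0.0001607)(-0.01613)]/D = 5.118 V
V_th = V_1 - V_3 = 5.098 - 5.118 = -0.02 V
Step 2 — R_th: zero the source — replace V1 by a short circuit (node 2 merges into node 0) — and find the resistance seen between A (node 1) and B (node 3).
Reduce the network between node 1 (A) and node 3 (B) by series/parallel combination:
  Rp1 = R1 ‖ R2 (parallel, both between nodes 0 and 1) = 1/(1/56000 + 1/13000) = 10550 Ω
  Rp2 = R3 ‖ R4 (parallel, both between nodes 0 and 3) = 1/(1/4.7 + 1/6.2) = 2.673 Ω
  Rs1 = Rp1 + Rp2 (series, joined only at node 0) = 10550 + 2.673 = 10550 Ω
  Rp3 = R5 ‖ Rs1 (parallel, both between nodes 1 and 3) = 1/(1/62 + 1/10550) = 61.64 Ω
R_th = 61.64 Ω
I_n = V_th/R_th = -0.02/61.64 = -0.0003244 A, and R_n = R_th = 61.64 Ω

Final answer: I_n = -0.0003244 A, R_n = 61.64 Ω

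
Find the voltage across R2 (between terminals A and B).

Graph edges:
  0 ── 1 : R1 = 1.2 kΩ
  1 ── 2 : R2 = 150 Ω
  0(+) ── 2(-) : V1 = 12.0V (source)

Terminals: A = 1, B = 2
R1 and R2 are in series across V1 (node 0 → node 1 → node 2), and the output A–B is taken across R2, so this is a voltage divider.
Series current: I = V1/(R1 + R2) = 12/(1200 + 150) = 12/1350 = 0.008889 A
V_R2 = I × R2 = V1 × R2/(R1 + R2) = 12 × 150/1350 = 1.333 V

Final answer: 1.333 V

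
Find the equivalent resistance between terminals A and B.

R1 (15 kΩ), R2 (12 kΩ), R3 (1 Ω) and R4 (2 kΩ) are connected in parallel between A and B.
Reduce the network between node 0 (A) and node 1 (B) by series/parallel combination:
  Rp1 = R1 ‖ R2 ‖ R3 ‖ R4 (parallel, all between nodes 0 and 1) = 1/(1/15000 + 1/12000 + 1/1 + 1/2000) = 0.9994 Ω
R_eq = 0.9994 Ω

Final answer: 0.9994 Ω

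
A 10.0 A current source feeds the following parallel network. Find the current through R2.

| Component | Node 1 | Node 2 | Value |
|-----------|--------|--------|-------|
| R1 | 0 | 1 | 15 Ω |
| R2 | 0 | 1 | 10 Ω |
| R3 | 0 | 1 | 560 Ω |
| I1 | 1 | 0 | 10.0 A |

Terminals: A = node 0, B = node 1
All resistors sit directly between nodes 0 and 1, so they are in parallel and share one voltage V; the full source current 10 A splits among them.
1/R_par = 1/15 + 1/10 + 1/560 = 0.1685 S  =>  R_par = 5.936 Ω
V = I × R_par = 10 × 5.936 = 59.36 V
I_R2 = V/R2 = 59.36/10 = 5.936 A

Final answer: 5.936 A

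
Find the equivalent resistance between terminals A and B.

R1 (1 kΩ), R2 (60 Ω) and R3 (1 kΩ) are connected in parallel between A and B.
Reduce the network between node 0 (A) and node 1 (B) by series/parallel combination:
  Rp1 = R1 ‖ R2 ‖ R3 (parallel, all between nodes 0 and 1) = 1/(1/1000 + 1/60 + 1/1000) = 53.57 Ω
R_eq = 53.57 Ω

Final answer: 53.57 Ω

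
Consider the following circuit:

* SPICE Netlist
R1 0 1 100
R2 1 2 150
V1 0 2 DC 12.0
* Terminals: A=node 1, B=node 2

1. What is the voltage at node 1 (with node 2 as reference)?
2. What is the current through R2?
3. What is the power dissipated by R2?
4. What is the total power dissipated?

Nodal analysis, taking node 2 as the 0 V reference.
Source V1 fixes V_0 = 12 V.
KCL at each unknown node (sum of currents leaving = 0; resistances in Ω):
  Node 1: (V_1 - 12)/100 + (V_1 - 0)/150 = 0
Collecting terms: 0.01667 × V_1 = 0.12  =>  V_1 = 7.2 V
Part 1:
  Read off the nodal solution: V_1 = 7.2 V
Part 2:
  I_R2 = (V_1 - V_2)/R2 = (7.2 - 0)/150 = 0.048 A
  Magnitude: I_R2 = 0.048 A
Part 3:
  I_R2 = (V_1 - V_2)/R2 = (7.2 - 0)/150 = 0.048 A
  P_R2 = I_R2² × R2 = (0.048)² × 150 = 0.3456 W
Part 4:
  Power in each resistor, P = (ΔV)²/R:
    P_R1 = (12 - 7.2)²/100 = 0.2304 W
    P_R2 = (7.2 - 0)²/150 = 0.3456 W
  P_total = P_R1 + P_R2 = 0.576 W

Final answers:
1. V_1 = 7.2 V
2. I_R2 = 0.048 A
3. P_R2 = 0.3456 W
4. P_total = 0.576 W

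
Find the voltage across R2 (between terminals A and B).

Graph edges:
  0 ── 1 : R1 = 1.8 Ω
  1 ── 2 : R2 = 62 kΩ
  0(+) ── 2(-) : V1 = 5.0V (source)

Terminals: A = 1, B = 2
R1 and R2 are in series across V1 (node 0 → node 1 → node 2), and the output A–B is taken across R2, so this is a voltage divider.
Series current: I = V1/(R1 + R2) = 5/(1.8 + 62000) = 5/62000 = 0.00008064 A
V_R2 = I × R2 = V1 × R2/(R1 + R2) = 5 × 62000/62000 = 5 V

Final answer: 5 V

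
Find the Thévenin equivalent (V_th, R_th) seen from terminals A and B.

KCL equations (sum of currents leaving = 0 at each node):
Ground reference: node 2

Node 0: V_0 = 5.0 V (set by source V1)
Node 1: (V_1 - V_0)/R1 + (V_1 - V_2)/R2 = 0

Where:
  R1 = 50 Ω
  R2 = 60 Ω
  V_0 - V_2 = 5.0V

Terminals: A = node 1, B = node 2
Step 1 — V_th is the open-circuit voltage V_A - V_B (nothing connected across the terminals).
Nodal analysis, taking node 2 as the 0 V reference.
Source V1 fixes V_0 = 5 V.
KCL at each unknown node (sum of currents leaving = 0; resistances in Ω):
  Node 1: (V_1 - 5)/50 + (V_1 - 0)/60 = 0
Collecting terms: 0.03667 × V_1 = 0.1  =>  V_1 = 2.727 V
V_th = V_1 - V_2 = 2.727 - 0 = 2.727 V
Step 2 — R_th: zero the source — replace V1 by a short circuit (node 2 merges into node 0) — and find the resistance seen between A (node 1) and B (node 0).
Reduce the network between node 1 (A) and node 0 (B) by series/parallel combination:
  Rp1 = R1 ‖ R2 (parallel, both between nodes 0 and 1) = 1/(1/50 + 1/60) = 27.27 Ω
R_th = 27.27 Ω

Final answer: V_th = 2.727 V, R_th = 27.27 Ω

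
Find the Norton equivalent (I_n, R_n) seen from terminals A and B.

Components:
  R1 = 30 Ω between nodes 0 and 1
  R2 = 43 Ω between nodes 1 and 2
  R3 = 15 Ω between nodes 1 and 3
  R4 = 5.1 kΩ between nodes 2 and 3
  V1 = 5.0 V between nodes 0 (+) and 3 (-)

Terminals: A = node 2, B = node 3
Find the Thévenin equivalent first; then I_n = V_th/R_th and R_n = R_th.
Step 1 — V_th is the open-circuit voltage V_A - V_B (nothing connected across the terminals).
Nodal analysis, taking node 3 as the 0 V reference.
Source V1 fixes V_0 = 5 V.
KCL at each unknown node (sum of currents leaving = 0; resistances in Ω):
  Node 1: (V_1 - 5)/30 + (V_1 - V_2)/43 + (V_1 - 0)/15 = 0
  Node 2: (V_2 - V_1)/43 + (V_2 - 0)/5100 = 0
Collecting terms (coefficients in siemens):
  0.1233·V_1 - 0.02326·V_2 = 0.1667
  0.02345·V_2 - 0.02326·V_1 = 0
Determinant D = (0.1233)(0.02345) - (-0.02326)(-0.02326) = 0.00235
V_1 = [(0.1667)(0.02345) - (-0.02326)(0)]/D = 1.663 V
V_2 = [(0.1233)(0) - (0.1667)(-0.02326)]/D = 1.65 V
V_th = V_2 - V_3 = 1.65 - 0 = 1.65 V
Step 2 — R_th: zero the source — replace V1 by a short circuit (node 3 merges into node 0) — and find the resistance seen between A (node 2) and B (node 0).
Reduce the network between node 2 (A) and node 0 (B) by series/parallel combination:
  Rp1 = R1 ‖ R3 (parallel, both between nodes 0 and 1) = 1/(1/30 + 1/15) = 10 Ω
  Rs1 = R2 + Rp1 (series, joined only at node 1) = 43 + 10 = 53 Ω
  Rp2 = R4 ‖ Rs1 (parallel, both between nodes 0 and 2) = 1/(1/5100 + 1/53) = 52.45 Ω
R_th = 52.45 Ω
I_n = V_th/R_th = 1.65/52.45 = 0.03145 A, and R_n = R_th = 52.45 Ω

Final answer: I_n = 0.03145 A, R_n = 52.45 Ω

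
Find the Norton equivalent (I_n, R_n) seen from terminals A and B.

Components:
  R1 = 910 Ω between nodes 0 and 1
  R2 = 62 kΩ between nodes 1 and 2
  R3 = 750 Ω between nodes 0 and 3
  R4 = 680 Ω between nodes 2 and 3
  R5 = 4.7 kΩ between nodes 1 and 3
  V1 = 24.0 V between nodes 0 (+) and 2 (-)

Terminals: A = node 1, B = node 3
Find the Thévenin equivalent first; then I_n = V_th/R_th and R_n = R_th.
Step 1 — V_th is the open-circuit voltage V_A - V_B (nothing connected across the terminals).
Nodal analysis, taking node 2 as the 0 V reference.
Source V1 fixes V_0 = 24 V.
KCL at each unknown node (sum of currents leaving = 0; resistances in Ω):
  Node 1: (V_1 - 24)/910 + (V_1 - 0)/62000 + (V_1 - V_3)/4700 = 0
  Node 3: (V_3 - 24)/750 + (V_3 - 0)/680 + (V_3 - V_1)/4700 = 0
Collecting terms (coefficients in siemens):
  0.001328·V_1 - 0.0002128·V_3 = 0.02637
  0.003017·V_3 - 0.0002128·V_1 = 0.032
Determinant D = (0.001328)(0.003017) - (-0.0002128)(-0.0002128) = 0.00000396
V_1 = [(0.02637)(0.003017) - (-0.0002128)(0.032)]/D = 21.81 V
V_3 = [(0.001328)(0.032) - (0.02637)(-0.0002128)]/D = 12.15 V
V_th = V_1 - V_3 = 21.81 - 12.15 = 9.663 V
Step 2 — R_th: zero the source — replace V1 by a short circuit (node 2 merges into node 0) — and find the resistance seen between A (node 1) and B (node 3).
Reduce the network between node 1 (A) and node 3 (B) by series/parallel combination:
  Rp1 = R1 ‖ R2 (parallel, both between nodes 0 and 1) = 1/(1/910 + 1/62000) = 896.8 Ω
  Rp2 = R3 ‖ R4 (parallel, both between nodes 0 and 3) = 1/(1/750 + 1/680) = 356.6 Ω
  Rs1 = Rp1 + Rp2 (series, joined only at node 0) = 896.8 + 356.6 = 1253 Ω
  Rp3 = R5 ‖ Rs1 (parallel, both between nodes 1 and 3) = 1/(1/4700 + 1/1253) = 989.6 Ω
R_th = 989.6 Ω
I_n = V_th/R_th = 9.663/989.6 = 0.009765 A, and R_n = R_th = 989.6 Ω

Final answer: I_n = 0.009765 A, R_n = 989.6 Ω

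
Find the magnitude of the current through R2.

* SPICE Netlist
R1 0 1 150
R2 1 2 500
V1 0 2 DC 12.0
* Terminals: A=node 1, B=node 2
Nodal analysis, taking node 2 as the 0 V reference.
Source V1 fixes V_0 = 12 V.
KCL at each unknown node (sum of currents leaving = 0; resistances in Ω):
  Node 1: (V_1 - 12)/150 + (V_1 - 0)/500 = 0
Collecting terms: 0.008667 × V_1 = 0.08  =>  V_1 = 9.231 V
I_R2 = (V_1 - V_2)/R2 = (9.231 - 0)/500 = 0.01846 A
|I_R2| = 0.01846 A

Final answer: |I_R2| = 0.01846 A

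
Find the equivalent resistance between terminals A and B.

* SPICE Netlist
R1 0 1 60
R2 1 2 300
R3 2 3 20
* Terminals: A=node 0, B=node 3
Reduce the network between node 0 (A) and node 3 (B) by series/parallel combination:
  Rs1 = R1 + R2 (series, joined only at node 1) = 60 + 300 = 360 Ω
  Rs2 = R3 + Rs1 (series, joined only at node 2) = 20 + 360 = 380 Ω
R_eq = 380 Ω

Final answer: 380 Ω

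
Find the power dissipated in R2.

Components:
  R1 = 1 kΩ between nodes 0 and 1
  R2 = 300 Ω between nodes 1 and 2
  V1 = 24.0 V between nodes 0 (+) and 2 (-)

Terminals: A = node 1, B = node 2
Nodal analysis, taking node 2 as the 0 V reference.
Source V1 fixes V_0 = 24 V.
KCL at each unknown node (sum of currents leaving = 0; resistances in Ω):
  Node 1: (V_1 - 24)/1000 + (V_1 - 0)/300 = 0
Collecting terms: 0.004333 × V_1 = 0.024  =>  V_1 = 5.538 V
I_R2 = (V_1 - V_2)/R2 = (5.538 - 0)/300 = 0.01846 A
P_R2 = I_R2² × R2 = (0.01846)² × 300 = 0.1022 W

Final answer: 0.1022 W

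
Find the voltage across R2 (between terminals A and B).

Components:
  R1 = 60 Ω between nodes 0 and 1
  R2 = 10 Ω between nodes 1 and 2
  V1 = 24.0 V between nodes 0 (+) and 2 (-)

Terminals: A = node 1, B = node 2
R1 and R2 are in series across V1 (node 0 → node 1 → node 2), and the output A–B is taken across R2, so this is a voltage divider.
Series current: I = V1/(R1 + R2) = 24/(60 + 10) = 24/70 = 0.3429 A
V_R2 = I × R2 = V1 × R2/(R1 + R2) = 24 × 10/70 = 3.429 V

Final answer: 3.429 V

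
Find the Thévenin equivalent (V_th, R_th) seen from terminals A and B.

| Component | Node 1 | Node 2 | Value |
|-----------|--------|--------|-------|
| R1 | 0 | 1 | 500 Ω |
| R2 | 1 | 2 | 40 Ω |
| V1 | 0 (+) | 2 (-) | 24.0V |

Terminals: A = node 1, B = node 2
Step 1 — V_th is the open-circuit voltage V_A - V_B (nothing connected across the terminals).
Nodal analysis, taking node 2 as the 0 V reference.
Source V1 fixes V_0 = 24 V.
KCL at each unknown node (sum of currents leaving = 0; resistances in Ω):
  Node 1: (V_1 - 24)/500 + (V_1 - 0)/40 = 0
Collecting terms: 0.027 × V_1 = 0.048  =>  V_1 = 1.778 V
V_th = V_1 - V_2 = 1.778 - 0 = 1.778 V
Step 2 — R_th: zero the source — replace V1 by a short circuit (node 2 merges into node 0) — and find the resistance seen between A (node 1) and B (node 0).
Reduce the network between node 1 (A) and node 0 (B) by series/parallel combination:
  Rp1 = R1 ‖ R2 (parallel, both between nodes 0 and 1) = 1/(1/500 + 1/40) = 37.04 Ω
R_th = 37.04 Ω

Final answer: V_th = 1.778 V, R_th = 37.04 Ω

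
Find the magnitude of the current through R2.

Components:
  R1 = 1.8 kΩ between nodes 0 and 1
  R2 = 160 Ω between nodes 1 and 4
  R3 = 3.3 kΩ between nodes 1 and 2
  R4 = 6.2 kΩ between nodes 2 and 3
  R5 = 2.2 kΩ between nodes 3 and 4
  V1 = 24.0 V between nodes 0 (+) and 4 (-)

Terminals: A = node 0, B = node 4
Nodal analysis, taking node 4 as the 0 V reference.
Source V1 fixes V_0 = 24 V.
KCL at each unknown node (sum of currents leaving = 0; resistances in Ω):
  Node 1: (V_1 - 24)/1800 + (V_1 - 0)/160 + (V_1 - V_2)/3300 = 0
  Node 2: (V_2 - V_1)/3300 + (V_2 - V_3)/6200 = 0
  Node 3: (V_3 - V_2)/6200 + (V_3 - 0)/2200 = 0
Collecting terms (coefficients in siemens):
  0.007109·V_1 - 0.000303·V_2 = 0.01333
  0.0004643·V_2 - 0.000303·V_1 - 0.0001613·V_3 = 0
  0.0006158·V_3 - 0.0001613·V_2 = 0
Solving these 3 simultaneous equations (Gaussian elimination) gives:
  V_1 = 1.935 V, V_2 = 1.389 V, V_3 = 0.3638 V
I_R2 = (V_1 - V_4)/R2 = (1.935 - 0)/160 = 0.01209 A
|I_R2| = 0.01209 A

Final answer: |I_R2| = 0.01209 A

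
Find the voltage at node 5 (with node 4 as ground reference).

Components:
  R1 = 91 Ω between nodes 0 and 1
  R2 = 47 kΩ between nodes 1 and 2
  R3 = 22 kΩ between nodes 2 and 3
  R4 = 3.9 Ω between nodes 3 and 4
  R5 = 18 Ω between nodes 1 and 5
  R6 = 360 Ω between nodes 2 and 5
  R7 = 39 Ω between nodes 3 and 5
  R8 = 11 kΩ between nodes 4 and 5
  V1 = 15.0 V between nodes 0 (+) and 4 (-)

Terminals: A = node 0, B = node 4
Nodal analysis, taking node 4 as the 0 V reference.
Source V1 fixes V_0 = 15 V.
KCL at each unknown node (sum of currents leaving = 0; resistances in Ω):
  Node 1: (V_1 - 15)/91 + (V_1 - V_2)/47000 + (V_1 - V_5)/18 = 0
  Node 2: (V_2 - V_1)/47000 + (V_2 - V_3)/22000 + (V_2 - V_5)/360 = 0
  Node 3: (V_3 - V_2)/22000 + (V_3 - 0)/3.9 + (V_3 - V_5)/39 = 0
  Node 5: (V_5 - V_1)/18 + (V_5 - V_2)/360 + (V_5 - V_3)/39 + (V_5 - 0)/11000 = 0
Collecting terms (coefficients in siemens):
  0.06657·V_1 - 0.00002128·V_2 - 0.05556·V_5 = 0.1648
  0.002845·V_2 - 0.00002128·V_1 - 0.00004545·V_3 - 0.002778·V_5 = 0
  0.2821·V_3 - 0.00004545·V_2 - 0.02564·V_5 = 0
  0.08407·V_5 - 0.05556·V_1 - 0.002778·V_2 - 0.02564·V_3 = 0
Solving these 4 simultaneous equations (Gaussian elimination) gives:
  V_1 = 6 V, V_2 = 4.172 V, V_3 = 0.3842 V, V_5 = 4.22 V
The requested potential is V_5 = 4.22 V.

Final answer: V_5 = 4.22 V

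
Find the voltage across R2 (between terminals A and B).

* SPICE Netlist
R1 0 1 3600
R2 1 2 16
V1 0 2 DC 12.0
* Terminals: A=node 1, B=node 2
R1 and R2 are in series across V1 (node 0 → node 1 → node 2), and the output A–B is taken across R2, so this is a voltage divider.
Series current: I = V1/(R1 + R2) = 12/(3600 + 16) = 12/3616 = 0.003319 A
V_R2 = I × R2 = V1 × R2/(R1 + R2) = 12 × 16/3616 = 0.0531 V

Final answer: 0.0531 V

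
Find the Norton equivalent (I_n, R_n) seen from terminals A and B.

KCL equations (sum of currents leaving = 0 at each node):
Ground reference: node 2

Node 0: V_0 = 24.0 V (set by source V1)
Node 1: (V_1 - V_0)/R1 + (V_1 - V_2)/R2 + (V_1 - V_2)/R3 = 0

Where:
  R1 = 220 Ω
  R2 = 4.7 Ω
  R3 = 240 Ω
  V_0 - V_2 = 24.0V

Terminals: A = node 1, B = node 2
Find the Thévenin equivalent first; then I_n = V_th/R_th and R_n = R_th.
Step 1 — V_th is the open-circuit voltage V_A - V_B (nothing connected across the terminals).
Nodal analysis, taking node 2 as the 0 V reference.
Source V1 fixes V_0 = 24 V.
KCL at each unknown node (sum of currents leaving = 0; resistances in Ω):
  Node 1: (V_1 - 24)/220 + (V_1 - 0)/4.7 + (V_1 - 0)/240 = 0
Collecting terms: 0.2215 × V_1 = 0.1091  =>  V_1 = 0.4926 V
V_th = V_1 - V_2 = 0.4926 - 0 = 0.4926 V
Step 2 — R_th: zero the source — replace V1 by a short circuit (node 2 merges into node 0) — and find the resistance seen between A (node 1) and B (node 0).
Reduce the network between node 1 (A) and node 0 (B) by series/parallel combination:
  Rp1 = R1 ‖ R2 ‖ R3 (parallel, all between nodes 0 and 1) = 1/(1/220 + 1/4.7 + 1/240) = 4.515 Ω
R_th = 4.515 Ω
I_n = V_th/R_th = 0.4926/4.515 = 0.1091 A, and R_n = R_th = 4.515 Ω

Final answer: I_n = 0.1091 A, R_n = 4.515 Ω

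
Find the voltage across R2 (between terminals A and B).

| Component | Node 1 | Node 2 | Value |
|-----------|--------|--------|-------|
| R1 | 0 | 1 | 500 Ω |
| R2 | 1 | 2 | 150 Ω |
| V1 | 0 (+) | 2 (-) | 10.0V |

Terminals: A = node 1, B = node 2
R1 and R2 are in series across V1 (node 0 → node 1 → node 2), and the output A–B is taken across R2, so this is a voltage divider.
Series current: I = V1/(R1 + R2) = 10/(500 + 150) = 10/650 = 0.01538 A
V_R2 = I × R2 = V1 × R2/(R1 + R2) = 10 × 150/650 = 2.308 V

Final answer: 2.308 V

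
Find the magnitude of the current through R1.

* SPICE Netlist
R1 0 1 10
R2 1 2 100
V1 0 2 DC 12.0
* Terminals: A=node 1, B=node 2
Nodal analysis, taking node 2 as the 0 V reference.
Source V1 fixes V_0 = 12 V.
KCL at each unknown node (sum of currents leaving = 0; resistances in Ω):
  Node 1: (V_1 - 12)/10 + (V_1 - 0)/100 = 0
Collecting terms: 0.11 × V_1 = 1.2  =>  V_1 = 10.91 V
I_R1 = (V_0 - V_1)/R1 = (12 - 10.91)/10 = 0.1091 A
|I_R1| = 0.1091 A

Final answer: |I_R1| = 0.1091 A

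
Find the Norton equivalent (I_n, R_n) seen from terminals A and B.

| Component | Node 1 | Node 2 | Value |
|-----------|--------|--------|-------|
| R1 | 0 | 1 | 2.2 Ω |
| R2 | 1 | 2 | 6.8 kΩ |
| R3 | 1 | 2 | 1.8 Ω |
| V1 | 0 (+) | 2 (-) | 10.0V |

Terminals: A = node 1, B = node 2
Find the Thévenin equivalent first; then I_n = V_th/R_th and R_n = R_th.
Step 1 — V_th is the open-circuit voltage V_A - V_B (nothing connected across the terminals).
Nodal analysis, taking node 2 as the 0 V reference.
Source V1 fixes V_0 = 10 V.
KCL at each unknown node (sum of currents leaving = 0; resistances in Ω):
  Node 1: (V_1 - 10)/2.2 + (V_1 - 0)/6800 + (V_1 - 0)/1.8 = 0
Collecting terms: 1.01 × V_1 = 4.545  =>  V_1 = 4.499 V
V_th = V_1 - V_2 = 4.499 - 0 = 4.499 V
Step 2 — R_th: zero the source — replace V1 by a short circuit (node 2 merges into node 0) — and find the resistance seen between A (node 1) and B (node 0).
Reduce the network between node 1 (A) and node 0 (B) by series/parallel combination:
  Rp1 = R1 ‖ R2 ‖ R3 (parallel, all between nodes 0 and 1) = 1/(1/2.2 + 1/6800 + 1/1.8) = 0.9899 Ω
R_th = 0.9899 Ω
I_n = V_th/R_th = 4.499/0.9899 = 4.545 A, and R_n = R_th = 0.9899 Ω

Final answer: I_n = 4.545 A, R_n = 0.9899 Ω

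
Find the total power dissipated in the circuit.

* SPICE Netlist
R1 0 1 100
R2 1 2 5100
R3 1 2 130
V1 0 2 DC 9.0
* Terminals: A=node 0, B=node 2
Nodal analysis, taking node 2 as the 0 V reference.
Source V1 fixes V_0 = 9 V.
KCL at each unknown node (sum of currents leaving = 0; resistances in Ω):
  Node 1: (V_1 - 9)/100 + (V_1 - 0)/5100 + (V_1 - 0)/130 = 0
Collecting terms: 0.01789 × V_1 = 0.09  =>  V_1 = 5.031 V
Power in each resistor, P = (ΔV)²/R:
  P_R1 = (9 - 5.031)²/100 = 0.1575 W
  P_R2 = (5.031 - 0)²/5100 = 0.004963 W
  P_R3 = (5.031 - 0)²/130 = 0.1947 W
P_total = P_R1 + P_R2 + P_R3 = 0.3572 W

Final answer: 0.3572 W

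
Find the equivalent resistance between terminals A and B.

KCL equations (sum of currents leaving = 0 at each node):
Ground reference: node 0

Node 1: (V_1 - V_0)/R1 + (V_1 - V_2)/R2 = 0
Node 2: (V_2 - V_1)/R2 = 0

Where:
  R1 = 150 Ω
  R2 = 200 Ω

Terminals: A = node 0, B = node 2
Reduce the network between node 0 (A) and node 2 (B) by series/parallel combination:
  Rs1 = R1 + R2 (series, joined only at node 1) = 150 + 200 = 350 Ω
R_eq = 350 Ω

Final answer: 350 Ω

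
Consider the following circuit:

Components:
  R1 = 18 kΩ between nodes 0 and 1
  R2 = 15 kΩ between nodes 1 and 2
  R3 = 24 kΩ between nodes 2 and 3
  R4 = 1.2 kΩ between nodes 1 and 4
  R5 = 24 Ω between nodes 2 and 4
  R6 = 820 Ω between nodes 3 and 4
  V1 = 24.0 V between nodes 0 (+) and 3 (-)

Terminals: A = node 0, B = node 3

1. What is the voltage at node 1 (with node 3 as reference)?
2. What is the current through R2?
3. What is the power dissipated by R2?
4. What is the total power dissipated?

Nodal analysis, taking node 3 as the 0 V reference.
Source V1 fixes V_0 = 24 V.
KCL at each unknown node (sum of currents leaving = 0; resistances in Ω):
  Node 1: (V_1 - 24)/18000 + (V_1 - V_2)/15000 + (V_1 - V_4)/1200 = 0
  Node 2: (V_2 - V_1)/15000 + (V_2 - 0)/24000 + (V_2 - V_4)/24 = 0
  Node 4: (V_4 - V_1)/1200 + (V_4 - V_2)/24 + (V_4 - 0)/820 = 0
Collecting terms (coefficients in siemens):
  0.0009556·V_1 - 0.00006667·V_2 - 0.0008333·V_4 = 0.001333
  0.04177·V_2 - 0.00006667·V_1 - 0.04167·V_4 = 0
  0.04372·V_4 - 0.0008333·V_1 - 0.04167·V_2 = 0
Solving these 3 simultaneous equations (Gaussian elimination) gives:
  V_1 = 2.296 V, V_2 = 0.9572 V, V_4 = 0.956 V
Part 1:
  Read off the nodal solution: V_1 = 2.296 V
Part 2:
  I_R2 = (V_1 - V_2)/R2 = (2.296 - 0.9572)/15000 = 0.00008924 A
  Magnitude: I_R2 = 0.00008924 A
Part 3:
  I_R2 = (V_1 - V_2)/R2 = (2.296 - 0.9572)/15000 = 0.00008924 A
  P_R2 = I_R2² × R2 = (0.00008924)² × 15000 = 0.0001195 W
Part 4:
  Power in each resistor, P = (ΔV)²/R:
    P_R1 = (24 - 2.296)²/18000 = 0.02617 W
    P_R2 = (2.296 - 0.9572)²/15000 = 0.0001195 W
    P_R3 = (0.9572 - 0)²/24000 = 0.00003818 W
    P_R4 = (2.296 - 0.956)²/1200 = 0.001496 W
    P_R5 = (0.9572 - 0.956)²/24 = 0.00000005847 W
    P_R6 = (0 - 0.956)²/820 = 0.001115 W
  P_total = P_R1 + P_R2 + P_R3 + P_R4 + P_R5 + P_R6 = 0.02894 W

Final answers:
1. V_1 = 2.296 V
2. I_R2 = 8.924e-05 A
3. P_R2 = 0.0001195 W
4. P_total = 0.02894 W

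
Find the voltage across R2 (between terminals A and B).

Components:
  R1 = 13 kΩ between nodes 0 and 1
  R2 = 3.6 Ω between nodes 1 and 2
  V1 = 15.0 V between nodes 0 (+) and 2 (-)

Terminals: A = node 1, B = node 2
R1 and R2 are in series across V1 (node 0 → node 1 → node 2), and the output A–B is taken across R2, so this is a voltage divider.
Series current: I = V1/(R1 + R2) = 15/(13000 + 3.6) = 15/13000 = 0.001154 A
V_R2 = I × R2 = V1 × R2/(R1 + R2) = 15 × 3.6/13000 = 0.004153 V

Final answer: 0.004153 V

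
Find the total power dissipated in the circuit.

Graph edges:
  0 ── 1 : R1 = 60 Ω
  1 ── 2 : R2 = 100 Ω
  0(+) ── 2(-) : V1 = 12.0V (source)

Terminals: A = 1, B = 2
Nodal analysis, taking node 2 as the 0 V reference.
Source V1 fixes V_0 = 12 V.
KCL at each unknown node (sum of currents leaving = 0; resistances in Ω):
  Node 1: (V_1 - 12)/60 + (V_1 - 0)/100 = 0
Collecting terms: 0.02667 × V_1 = 0.2  =>  V_1 = 7.5 V
Power in each resistor, P = (ΔV)²/R:
  P_R1 = (12 - 7.5)²/60 = 0.3375 W
  P_R2 = (7.5 - 0)²/100 = 0.5625 W
P_total = P_R1 + P_R2 = 0.9 W

Final answer: 0.9 W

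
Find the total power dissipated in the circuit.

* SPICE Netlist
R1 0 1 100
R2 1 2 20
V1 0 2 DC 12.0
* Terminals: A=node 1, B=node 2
Nodal analysis, taking node 2 as the 0 V reference.
Source V1 fixes V_0 = 12 V.
KCL at each unknown node (sum of currents leaving = 0; resistances in Ω):
  Node 1: (V_1 - 12)/100 + (V_1 - 0)/20 = 0
Collecting terms: 0.06 × V_1 = 0.12  =>  V_1 = 2 V
Power in each resistor, P = (ΔV)²/R:
  P_R1 = (12 - 2)²/100 = 1 W
  P_R2 = (2 - 0)²/20 = 0.2 W
P_total = P_R1 + P_R2 = 1.2 W

Final answer: 1.2 W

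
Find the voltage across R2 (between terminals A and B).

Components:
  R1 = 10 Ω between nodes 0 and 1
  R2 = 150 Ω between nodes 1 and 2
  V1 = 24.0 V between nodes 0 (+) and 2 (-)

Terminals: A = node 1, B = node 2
R1 and R2 are in series across V1 (node 0 → node 1 → node 2), and the output A–B is taken across R2, so this is a voltage divider.
Series current: I = V1/(R1 + R2) = 24/(10 + 150) = 24/160 = 0.15 A
V_R2 = I × R2 = V1 × R2/(R1 + R2) = 24 × 150/160 = 22.5 V

Final answer: 22.5 V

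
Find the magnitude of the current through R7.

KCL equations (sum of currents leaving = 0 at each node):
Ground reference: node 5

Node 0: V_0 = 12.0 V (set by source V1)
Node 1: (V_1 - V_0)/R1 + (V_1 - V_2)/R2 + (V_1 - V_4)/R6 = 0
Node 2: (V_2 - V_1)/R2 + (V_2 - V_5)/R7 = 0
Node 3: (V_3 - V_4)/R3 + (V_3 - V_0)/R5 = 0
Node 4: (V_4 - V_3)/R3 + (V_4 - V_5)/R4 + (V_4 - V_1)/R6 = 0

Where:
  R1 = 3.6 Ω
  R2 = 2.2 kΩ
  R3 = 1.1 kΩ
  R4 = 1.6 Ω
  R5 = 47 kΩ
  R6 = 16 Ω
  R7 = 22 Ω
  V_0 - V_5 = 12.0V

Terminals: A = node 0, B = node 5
Nodal analysis, taking node 5 as the 0 V reference.
Source V1 fixes V_0 = 12 V.
KCL at each unknown node (sum of currents leaving = 0; resistances in Ω):
  Node 1: (V_1 - 12)/3.6 + (V_1 - V_2)/2200 + (V_1 - V_4)/16 = 0
  Node 2: (V_2 - V_1)/2200 + (V_2 - 0)/22 = 0
  Node 3: (V_3 - V_4)/1100 + (V_3 - 12)/47000 = 0
  Node 4: (V_4 - V_3)/1100 + (V_4 - 0)/1.6 + (V_4 - V_1)/16 = 0
Collecting terms (coefficients in siemens):
  0.3407·V_1 - 0.0004545·V_2 - 0.0625·V_4 = 3.333
  0.04591·V_2 - 0.0004545·V_1 = 0
  0.0009304·V_3 - 0.0009091·V_4 = 0.0002553
  0.6884·V_4 - 0.0625·V_1 - 0.0009091·V_3 = 0
Solving these 4 simultaneous equations (Gaussian elimination) gives:
  V_1 = 9.949 V, V_2 = 0.0985 V, V_3 = 1.159 V, V_4 = 0.9048 V
I_R7 = (V_2 - V_5)/R7 = (0.0985 - 0)/22 = 0.004477 A
|I_R7| = 0.004477 A

Final answer: |I_R7| = 0.004477 A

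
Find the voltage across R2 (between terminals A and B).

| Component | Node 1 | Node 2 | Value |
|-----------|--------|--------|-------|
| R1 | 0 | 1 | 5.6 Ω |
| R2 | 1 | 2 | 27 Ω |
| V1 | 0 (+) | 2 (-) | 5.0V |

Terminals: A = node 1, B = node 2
R1 and R2 are in series across V1 (node 0 → node 1 → node 2), and the output A–B is taken across R2, so this is a voltage divider.
Series current: I = V1/(R1 + R2) = 5/(5.6 + 27) = 5/32.6 = 0.1534 A
V_R2 = I × R2 = V1 × R2/(R1 + R2) = 5 × 27/32.6 = 4.141 V

Final answer: 4.141 V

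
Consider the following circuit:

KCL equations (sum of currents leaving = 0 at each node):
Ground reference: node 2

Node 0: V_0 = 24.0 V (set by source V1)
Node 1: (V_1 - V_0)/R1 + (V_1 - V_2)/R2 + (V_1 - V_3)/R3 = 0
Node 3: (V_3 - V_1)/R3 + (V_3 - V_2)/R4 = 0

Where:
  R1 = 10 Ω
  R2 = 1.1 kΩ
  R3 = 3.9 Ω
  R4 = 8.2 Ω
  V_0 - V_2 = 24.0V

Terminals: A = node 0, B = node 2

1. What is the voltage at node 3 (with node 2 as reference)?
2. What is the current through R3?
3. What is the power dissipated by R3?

Nodal analysis, taking node 2 as the 0 V reference.
Source V1 fixes V_0 = 24 V.
KCL at each unknown node (sum of currents leaving = 0; resistances in Ω):
  Node 1: (V_1 - 24)/10 + (V_1 - 0)/1100 + (V_1 - V_3)/3.9 = 0
  Node 3: (V_3 - V_1)/3.9 + (V_3 - 0)/8.2 = 0
Collecting terms (coefficients in siemens):
  0.3573·V_1 - 0.2564·V_3 = 2.4
  0.3784·V_3 - 0.2564·V_1 = 0
Determinant D = (0.3573)(0.3784) - (-0.2564)(-0.2564) = 0.06945
V_1 = [(2.4)(0.3784) - (-0.2564)(0)]/D = 13.08 V
V_3 = [(0.3573)(0) - (2.4)(-0.2564)]/D = 8.861 V
Part 1:
  Read off the nodal solution: V_3 = 8.861 V
Part 2:
  I_R3 = (V_1 - V_3)/R3 = (13.08 - 8.861)/3.9 = 1.081 A
  Magnitude: I_R3 = 1.081 A
Part 3:
  I_R3 = (V_1 - V_3)/R3 = (13.08 - 8.861)/3.9 = 1.081 A
  P_R3 = I_R3² × R3 = (1.081)² × 3.9 = 4.554 W

Final answers:
1. V_3 = 8.861 V
2. I_R3 = 1.081 A
3. P_R3 = 4.554 W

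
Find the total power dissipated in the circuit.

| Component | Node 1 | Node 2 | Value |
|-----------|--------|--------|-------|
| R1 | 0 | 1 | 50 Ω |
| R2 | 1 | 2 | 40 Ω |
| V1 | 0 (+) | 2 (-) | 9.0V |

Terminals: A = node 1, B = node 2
Nodal analysis, taking node 2 as the 0 V reference.
Source V1 fixes V_0 = 9 V.
KCL at each unknown node (sum of currents leaving = 0; resistances in Ω):
  Node 1: (V_1 - 9)/50 + (V_1 - 0)/40 = 0
Collecting terms: 0.045 × V_1 = 0.18  =>  V_1 = 4 V
Power in each resistor, P = (ΔV)²/R:
  P_R1 = (9 - 4)²/50 = 0.5 W
  P_R2 = (4 - 0)²/40 = 0.4 W
P_total = P_R1 + P_R2 = 0.9 W

Final answer: 0.9 W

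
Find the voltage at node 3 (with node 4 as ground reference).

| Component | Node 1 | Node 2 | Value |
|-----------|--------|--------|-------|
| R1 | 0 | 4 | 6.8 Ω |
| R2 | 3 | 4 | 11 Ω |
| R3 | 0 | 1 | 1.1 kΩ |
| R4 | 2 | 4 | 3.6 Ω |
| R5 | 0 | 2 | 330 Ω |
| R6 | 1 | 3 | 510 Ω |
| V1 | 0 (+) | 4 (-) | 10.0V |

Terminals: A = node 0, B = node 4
Nodal analysis, taking node 4 as the 0 V reference.
Source V1 fixes V_0 = 10 V.
KCL at each unknown node (sum of currents leaving = 0; resistances in Ω):
  Node 1: (V_1 - 10)/1100 + (V_1 - V_3)/510 = 0
  Node 2: (V_2 - 0)/3.6 + (V_2 - 10)/330 = 0
  Node 3: (V_3 - 0)/11 + (V_3 - V_1)/510 = 0
Collecting terms (coefficients in siemens):
  0.00287·V_1 - 0.001961·V_3 = 0.009091
  0.2808·V_2 = 0.0303
  0.09287·V_3 - 0.001961·V_1 = 0
Solving these 3 simultaneous equations (Gaussian elimination) gives:
  V_1 = 3.214 V, V_2 = 0.1079 V, V_3 = 0.06786 V
The requested potential is V_3 = 0.06786 V.

Final answer: V_3 = 0.06786 V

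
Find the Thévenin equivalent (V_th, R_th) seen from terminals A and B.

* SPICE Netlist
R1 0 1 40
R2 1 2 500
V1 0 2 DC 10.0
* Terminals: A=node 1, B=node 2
Step 1 — V_th is the open-circuit voltage V_A - V_B (nothing connected across the terminals).
Nodal analysis, taking node 2 as the 0 V reference.
Source V1 fixes V_0 = 10 V.
KCL at each unknown node (sum of currents leaving = 0; resistances in Ω):
  Node 1: (V_1 - 10)/40 + (V_1 - 0)/500 = 0
Collecting terms: 0.027 × V_1 = 0.25  =>  V_1 = 9.259 V
V_th = V_1 - V_2 = 9.259 - 0 = 9.259 V
Step 2 — R_th: zero the source — replace V1 by a short circuit (node 2 merges into node 0) — and find the resistance seen between A (node 1) and B (node 0).
Reduce the network between node 1 (A) and node 0 (B) by series/parallel combination:
  Rp1 = R1 ‖ R2 (parallel, both between nodes 0 and 1) = 1/(1/40 + 1/500) = 37.04 Ω
R_th = 37.04 Ω

Final answer: V_th = 9.259 V, R_th = 37.04 Ω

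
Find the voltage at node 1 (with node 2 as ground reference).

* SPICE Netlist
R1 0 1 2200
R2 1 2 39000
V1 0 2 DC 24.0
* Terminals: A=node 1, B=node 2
Nodal analysis, taking node 2 as the 0 V reference.
Source V1 fixes V_0 = 24 V.
KCL at each unknown node (sum of currents leaving = 0; resistances in Ω):
  Node 1: (V_1 - 24)/2200 + (V_1 - 0)/39000 = 0
Collecting terms: 0.0004802 × V_1 = 0.01091  =>  V_1 = 22.72 V
The requested potential is V_1 = 22.72 V.

Final answer: V_1 = 22.72 V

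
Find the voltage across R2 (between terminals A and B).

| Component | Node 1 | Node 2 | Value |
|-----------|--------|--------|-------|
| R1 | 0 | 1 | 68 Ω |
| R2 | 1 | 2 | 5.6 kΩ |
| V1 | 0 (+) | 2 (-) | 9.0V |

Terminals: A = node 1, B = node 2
R1 and R2 are in series across V1 (node 0 → node 1 → node 2), and the output A–B is taken across R2, so this is a voltage divider.
Series current: I = V1/(R1 + R2) = 9/(68 + 5600) = 9/5668 = 0.001588 A
V_R2 = I × R2 = V1 × R2/(R1 + R2) = 9 × 5600/5668 = 8.892 V

Final answer: 8.892 V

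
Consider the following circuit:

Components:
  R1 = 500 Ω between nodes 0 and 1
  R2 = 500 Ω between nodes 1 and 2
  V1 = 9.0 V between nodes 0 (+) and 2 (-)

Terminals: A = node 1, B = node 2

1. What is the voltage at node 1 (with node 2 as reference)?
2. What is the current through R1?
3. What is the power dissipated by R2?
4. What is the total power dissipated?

Nodal analysis, taking node 2 as the 0 V reference.
Source V1 fixes V_0 = 9 V.
KCL at each unknown node (sum of currents leaving = 0; resistances in Ω):
  Node 1: (V_1 - 9)/500 + (V_1 - 0)/500 = 0
Collecting terms: 0.004 × V_1 = 0.018  =>  V_1 = 4.5 V
Part 1:
  Read off the nodal solution: V_1 = 4.5 V
Part 2:
  I_R1 = (V_0 - V_1)/R1 = (9 - 4.5)/500 = 0.009 A
  Magnitude: I_R1 = 0.009 A
Part 3:
  I_R2 = (V_1 - V_2)/R2 = (4.5 - 0)/500 = 0.009 A
  P_R2 = I_R2² × R2 = (0.009)² × 500 = 0.0405 W
Part 4:
  Power in each resistor, P = (ΔV)²/R:
    P_R1 = (9 - 4.5)²/500 = 0.0405 W
    P_R2 = (4.5 - 0)²/500 = 0.0405 W
  P_total = P_R1 + P_R2 = 0.081 W

Final answers:
1. V_1 = 4.5 V
2. I_R1 = 0.009 A
3. P_R2 = 0.0405 W
4. P_total = 0.081 W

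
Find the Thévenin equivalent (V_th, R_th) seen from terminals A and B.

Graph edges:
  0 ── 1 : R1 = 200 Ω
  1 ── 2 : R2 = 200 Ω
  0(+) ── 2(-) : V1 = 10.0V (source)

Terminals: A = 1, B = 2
Step 1 — V_th is the open-circuit voltage V_A - V_B (nothing connected across the terminals).
Nodal analysis, taking node 2 as the 0 V reference.
Source V1 fixes V_0 = 10 V.
KCL at each unknown node (sum of currents leaving = 0; resistances in Ω):
  Node 1: (V_1 - 10)/200 + (V_1 - 0)/200 = 0
Collecting terms: 0.01 × V_1 = 0.05  =>  V_1 = 5 V
V_th = V_1 - V_2 = 5 - 0 = 5 V
Step 2 — R_th: zero the source — replace V1 by a short circuit (node 2 merges into node 0) — and find the resistance seen between A (node 1) and B (node 0).
Reduce the network between node 1 (A) and node 0 (B) by series/parallel combination:
  Rp1 = R1 ‖ R2 (parallel, both between nodes 0 and 1) = 1/(1/200 + 1/200) = 100 Ω
R_th = 100 Ω

Final answer: V_th = 5 V, R_th = 100 Ω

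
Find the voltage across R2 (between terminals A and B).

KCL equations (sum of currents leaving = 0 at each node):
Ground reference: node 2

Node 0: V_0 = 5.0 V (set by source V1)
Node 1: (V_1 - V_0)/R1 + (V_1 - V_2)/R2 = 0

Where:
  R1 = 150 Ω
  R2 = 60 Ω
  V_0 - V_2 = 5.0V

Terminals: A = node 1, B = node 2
R1 and R2 are in series across V1 (node 0 → node 1 → node 2), and the output A–B is taken across R2, so this is a voltage divider.
Series current: I = V1/(R1 + R2) = 5/(150 + 60) = 5/210 = 0.02381 A
V_R2 = I × R2 = V1 × R2/(R1 + R2) = 5 × 60/210 = 1.429 V

Final answer: 1.429 V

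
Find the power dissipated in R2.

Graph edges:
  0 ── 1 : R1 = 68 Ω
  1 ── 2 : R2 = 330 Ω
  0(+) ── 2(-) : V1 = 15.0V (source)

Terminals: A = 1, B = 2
Nodal analysis, taking node 2 as the 0 V reference.
Source V1 fixes V_0 = 15 V.
KCL at each unknown node (sum of currents leaving = 0; resistances in Ω):
  Node 1: (V_1 - 15)/68 + (V_1 - 0)/330 = 0
Collecting terms: 0.01774 × V_1 = 0.2206  =>  V_1 = 12.44 V
I_R2 = (V_1 - V_2)/R2 = (12.44 - 0)/330 = 0.03769 A
P_R2 = I_R2² × R2 = (0.03769)² × 330 = 0.4687 W

Final answer: 0.4687 W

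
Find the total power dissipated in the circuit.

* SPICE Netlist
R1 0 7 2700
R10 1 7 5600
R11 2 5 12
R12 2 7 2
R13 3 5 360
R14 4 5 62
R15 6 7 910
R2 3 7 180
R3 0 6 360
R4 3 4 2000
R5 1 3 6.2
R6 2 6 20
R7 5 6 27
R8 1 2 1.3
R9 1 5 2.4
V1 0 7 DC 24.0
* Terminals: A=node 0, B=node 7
Nodal analysis, taking node 7 as the 0 V reference.
Source V1 fixes V_0 = 24 V.
KCL at each unknown node (sum of currents leaving = 0; resistances in Ω):
  Node 1: (V_1 - V_3)/6.2 + (V_1 - V_2)/1.3 + (V_1 - V_5)/2.4 + (V_1 - 0)/5600 = 0
  Node 2: (V_2 - V_6)/20 + (V_2 - V_1)/1.3 + (V_2 - V_5)/12 + (V_2 - 0)/2 = 0
  Node 3: (V_3 - 0)/180 + (V_3 - V_4)/2000 + (V_3 - V_1)/6.2 + (V_3 - V_5)/360 = 0
  Node 4: (V_4 - V_3)/2000 + (V_4 - V_5)/62 = 0
  Node 5: (V_5 - V_6)/27 + (V_5 - V_1)/2.4 + (V_5 - V_2)/12 + (V_5 - V_3)/360 + (V_5 - V_4)/62 = 0
  Node 6: (V_6 - 24)/360 + (V_6 - V_2)/20 + (V_6 - V_5)/27 + (V_6 - 0)/910 = 0
Collecting terms (coefficients in siemens):
  1.347·V_1 - 0.7692·V_2 - 0.1613·V_3 - 0.4167·V_5 = 0
  1.403·V_2 - 0.7692·V_1 - 0.08333·V_5 - 0.05·V_6 = 0
  0.1701·V_3 - 0.1613·V_1 - 0.0005·V_4 - 0.002778·V_5 = 0
  0.01663·V_4 - 0.0005·V_3 - 0.01613·V_5 = 0
  0.5559·V_5 - 0.4167·V_1 - 0.08333·V_2 - 0.002778·V_3 - 0.01613·V_4 - 0.03704·V_6 = 0
  0.09091·V_6 - 0.05·V_2 - 0.03704·V_5 = 0.06667
Solving these 6 simultaneous equations (Gaussian elimination) gives:
  V_1 = 0.1491 V, V_2 = 0.1248 V, V_3 = 0.1451 V, V_4 = 0.194 V
  V_5 = 0.1956 V, V_6 = 0.8816 V
Power in each resistor, P = (ΔV)²/R:
  P_R1 = (24 - 0)²/2700 = 0.2133 W
  P_R2 = (0.1451 - 0)²/180 = 0.000117 W
  P_R3 = (24 - 0.8816)²/360 = 1.485 W
  P_R4 = (0.1451 - 0.194)²/2000 = 0.000001196 W
  P_R5 = (0.1491 - 0.1451)²/6.2 = 0.000002554 W
  P_R6 = (0.1248 - 0.8816)²/20 = 0.02864 W
  P_R7 = (0.1956 - 0.8816)²/27 = 0.01743 W
  P_R8 = (0.1491 - 0.1248)²/1.3 = 0.0004537 W
  P_R9 = (0.1491 - 0.1956)²/2.4 = 0.0008987 W
  P_R10 = (0.1491 - 0)²/5600 = 0.000003971 W
  P_R11 = (0.1248 - 0.1956)²/12 = 0.0004169 W
  P_R12 = (0.1248 - 0)²/2 = 0.007792 W
  P_R13 = (0.1451 - 0.1956)²/360 = 0.000007062 W
  P_R14 = (0.194 - 0.1956)²/62 = 0.00000003707 W
  P_R15 = (0.8816 - 0)²/910 = 0.0008541 W
P_total = P_R1 + P_R2 + P_R3 + P_R4 + P_R5 + P_R6 + P_R7 + P_R8 + P_R9 + P_R10 + P_R11 + P_R12 + P_R13 + P_R14 + P_R15 = 1.755 W

Final answer: 1.755 W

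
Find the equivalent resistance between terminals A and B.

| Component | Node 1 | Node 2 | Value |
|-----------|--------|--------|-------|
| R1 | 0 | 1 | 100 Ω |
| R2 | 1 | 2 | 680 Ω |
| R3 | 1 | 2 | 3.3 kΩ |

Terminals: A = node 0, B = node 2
Reduce the network between node 0 (A) and node 2 (B) by series/parallel combination:
  Rp1 = R2 ‖ R3 (parallel, both between nodes 1 and 2) = 1/(1/680 + 1/3300) = 563.8 Ω
  Rs1 = R1 + Rp1 (series, joined only at node 1) = 100 + 563.8 = 663.8 Ω
R_eq = 663.8 Ω

Final answer: 663.8 Ω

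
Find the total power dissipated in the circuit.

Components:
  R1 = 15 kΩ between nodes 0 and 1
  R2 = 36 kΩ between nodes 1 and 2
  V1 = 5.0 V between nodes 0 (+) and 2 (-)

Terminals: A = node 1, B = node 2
Nodal analysis, taking node 2 as the 0 V reference.
Source V1 fixes V_0 = 5 V.
KCL at each unknown node (sum of currents leaving = 0; resistances in Ω):
  Node 1: (V_1 - 5)/15000 + (V_1 - 0)/36000 = 0
Collecting terms: 0.00009444 × V_1 = 0.0003333  =>  V_1 = 3.529 V
Power in each resistor, P = (ΔV)²/R:
  P_R1 = (5 - 3.529)²/15000 = 0.0001442 W
  P_R2 = (3.529 - 0)²/36000 = 0.000346 W
P_total = P_R1 + P_R2 = 0.0004902 W

Final answer: 0.0004902 W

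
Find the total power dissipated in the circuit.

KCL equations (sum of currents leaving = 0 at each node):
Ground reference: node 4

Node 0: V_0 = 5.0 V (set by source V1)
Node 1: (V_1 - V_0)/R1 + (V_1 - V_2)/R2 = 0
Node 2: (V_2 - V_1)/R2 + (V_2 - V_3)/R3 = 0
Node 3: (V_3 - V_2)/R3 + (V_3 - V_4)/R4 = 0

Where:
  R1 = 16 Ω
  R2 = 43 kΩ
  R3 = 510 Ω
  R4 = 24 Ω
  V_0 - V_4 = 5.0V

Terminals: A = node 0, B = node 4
Nodal analysis, taking node 4 as the 0 V reference.
Source V1 fixes V_0 = 5 V.
KCL at each unknown node (sum of currents leaving = 0; resistances in Ω):
  Node 1: (V_1 - 5)/16 + (V_1 - V_2)/43000 = 0
  Node 2: (V_2 - V_1)/43000 + (V_2 - V_3)/510 = 0
  Node 3: (V_3 - V_2)/510 + (V_3 - 0)/24 = 0
Collecting terms (coefficients in siemens):
  0.06252·V_1 - 0.00002326·V_2 = 0.3125
  0.001984·V_2 - 0.00002326·V_1 - 0.001961·V_3 = 0
  0.04363·V_3 - 0.001961·V_2 = 0
Solving these 3 simultaneous equations (Gaussian elimination) gives:
  V_1 = 4.998 V, V_2 = 0.06131 V, V_3 = 0.002755 V
Power in each resistor, P = (ΔV)²/R:
  P_R1 = (5 - 4.998)²/16 = 0.0000002109 W
  P_R2 = (4.998 - 0.06131)²/43000 = 0.0005668 W
  P_R3 = (0.06131 - 0.002755)²/510 = 0.000006723 W
  P_R4 = (0.002755 - 0)²/24 = 0.0000003164 W
P_total = P_R1 + P_R2 + P_R3 + P_R4 = 0.0005741 W

Final answer: 0.0005741 W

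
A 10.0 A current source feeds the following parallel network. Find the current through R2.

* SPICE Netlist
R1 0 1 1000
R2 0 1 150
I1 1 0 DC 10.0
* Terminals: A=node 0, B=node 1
All resistors sit directly between nodes 0 and 1, so they are in parallel and share one voltage V; the full source current 10 A splits among them.
1/R_par = 1/1000 + 1/150 = 0.007667 S  =>  R_par = 130.4 Ω
V = I × R_par = 10 × 130.4 = 1304 V
I_R2 = V/R2 = 1304/150 = 8.696 A

Final answer: 8.696 A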